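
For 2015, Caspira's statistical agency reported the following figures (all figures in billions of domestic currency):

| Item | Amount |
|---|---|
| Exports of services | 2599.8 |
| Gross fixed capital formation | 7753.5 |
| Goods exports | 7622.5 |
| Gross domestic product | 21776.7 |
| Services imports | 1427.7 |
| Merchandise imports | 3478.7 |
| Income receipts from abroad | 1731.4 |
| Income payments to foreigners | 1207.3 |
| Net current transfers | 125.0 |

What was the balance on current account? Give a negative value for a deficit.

5965.0

Goods balance = 7622.5 - 3478.7 = 4143.8
Services balance = 2599.8 - 1427.7 = 1172.1
Trade balance (goods + services) = 4143.8 + 1172.1 = 5315.9
Net primary income = 1731.4 - 1207.3 = 524.1
Net secondary income = 125.0
Current account = 5315.9 + 524.1 + 125.0 = 5965.0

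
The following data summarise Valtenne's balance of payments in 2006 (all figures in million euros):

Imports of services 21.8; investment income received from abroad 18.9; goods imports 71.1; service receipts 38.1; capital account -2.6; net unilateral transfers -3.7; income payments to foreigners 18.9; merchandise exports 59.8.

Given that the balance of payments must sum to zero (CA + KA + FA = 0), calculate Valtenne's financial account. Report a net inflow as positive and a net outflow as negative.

1.3

Goods balance = 59.8 - 71.1 = -11.3
Services balance = 38.1 - 21.8 = 16.3
Trade balance (goods + services) = -11.3 + 16.3 = 5.0
Net primary income = 18.9 - 18.9 = 0.0
Net secondary income = -3.7
Current account = 5.0 + 0.0 + (-3.7) = 1.3
Financial account = -(1.3 + (-2.6)) = 1.3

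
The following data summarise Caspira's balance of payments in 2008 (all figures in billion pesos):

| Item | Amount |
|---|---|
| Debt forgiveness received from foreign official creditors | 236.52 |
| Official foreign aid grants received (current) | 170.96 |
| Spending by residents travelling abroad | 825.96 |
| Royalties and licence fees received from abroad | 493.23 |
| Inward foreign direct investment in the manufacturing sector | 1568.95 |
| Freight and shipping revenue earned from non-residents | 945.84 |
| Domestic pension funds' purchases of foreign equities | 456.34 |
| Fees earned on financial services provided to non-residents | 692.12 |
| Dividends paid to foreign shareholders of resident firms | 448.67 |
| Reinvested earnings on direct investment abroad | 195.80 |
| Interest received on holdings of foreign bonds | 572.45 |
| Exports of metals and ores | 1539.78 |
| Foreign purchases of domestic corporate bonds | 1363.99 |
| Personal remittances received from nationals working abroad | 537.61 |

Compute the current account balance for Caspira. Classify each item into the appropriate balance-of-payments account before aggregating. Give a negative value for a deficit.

3873.16

Goods: 1539.78
Services: 692.12 - 825.96 + 945.84 + 493.23 = 1305.23
Primary income: 572.45 + 195.80 - 448.67 = 319.58
Secondary income: 170.96 + 537.61 = 708.57
Current account = 1539.78 + 1305.23 + 319.58 + 708.57 = 3873.16
(Excluded from the current account — capital account: debt forgiveness received from foreign official creditors 236.52; financial account: inward foreign direct investment in the manufacturing sector 1568.95, domestic pension funds' purchases of foreign equities 456.34, foreign purchases of domestic corporate bonds 1363.99.)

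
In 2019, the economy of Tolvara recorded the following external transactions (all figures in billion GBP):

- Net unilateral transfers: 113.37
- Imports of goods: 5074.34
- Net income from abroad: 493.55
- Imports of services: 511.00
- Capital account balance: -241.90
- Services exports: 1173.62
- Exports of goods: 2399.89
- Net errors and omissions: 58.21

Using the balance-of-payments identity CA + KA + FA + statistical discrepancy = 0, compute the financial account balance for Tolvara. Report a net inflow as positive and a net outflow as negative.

1588.60

Goods balance = 2399.89 - 5074.34 = -2674.45
Services balance = 1173.62 - 511.00 = 662.62
Trade balance (goods + services) = -2674.45 + 662.62 = -2011.83
Net primary income = 493.55
Net secondary income = 113.37
Current account = -2011.83 + 493.55 + 113.37 = -1404.91
Financial account = -(-1404.91 + (-241.90) + 58.21) = 1588.60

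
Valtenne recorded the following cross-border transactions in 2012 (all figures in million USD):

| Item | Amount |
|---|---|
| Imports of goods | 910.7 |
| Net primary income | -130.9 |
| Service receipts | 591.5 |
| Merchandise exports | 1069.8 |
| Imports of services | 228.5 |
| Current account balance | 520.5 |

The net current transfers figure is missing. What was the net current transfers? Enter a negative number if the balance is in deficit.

Current account = goods balance + services balance + net primary income + net secondary income
Sum of the known components = 391.2
Net current transfers = CA - (known components) = 520.5 - 391.2 = 129.3

129.3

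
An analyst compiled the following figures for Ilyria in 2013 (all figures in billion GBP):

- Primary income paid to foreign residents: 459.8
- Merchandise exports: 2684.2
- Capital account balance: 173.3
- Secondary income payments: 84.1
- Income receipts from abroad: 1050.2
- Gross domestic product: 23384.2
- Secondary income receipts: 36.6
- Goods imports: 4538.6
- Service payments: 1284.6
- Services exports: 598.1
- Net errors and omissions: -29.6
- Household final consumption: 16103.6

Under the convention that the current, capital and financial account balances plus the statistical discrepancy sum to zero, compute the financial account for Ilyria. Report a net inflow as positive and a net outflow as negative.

1854.3

Goods balance = 2684.2 - 4538.6 = -1854.4
Services balance = 598.1 - 1284.6 = -686.5
Trade balance (goods + services) = -1854.4 + (-686.5) = -2540.9
Net primary income = 1050.2 - 459.8 = 590.4
Net secondary income = 36.6 - 84.1 = -47.5
Current account = -2540.9 + 590.4 + (-47.5) = -1998.0
Financial account = -(-1998.0 + 173.3 + (-29.6)) = 1854.3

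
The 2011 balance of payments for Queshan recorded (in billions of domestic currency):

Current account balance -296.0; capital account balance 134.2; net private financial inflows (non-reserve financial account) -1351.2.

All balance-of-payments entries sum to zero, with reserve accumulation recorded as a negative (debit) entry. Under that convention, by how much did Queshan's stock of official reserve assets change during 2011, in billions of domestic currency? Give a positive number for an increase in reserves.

-1513.0

Official reserve transactions balance = -((-296.0) + 134.2 + (-1351.2)) = 1513.0
An accumulation of reserves is recorded as a debit (negative entry), so the change in the stock of reserves is the negative of that balance.
Change in official reserves = -(1513.0) = -1513.0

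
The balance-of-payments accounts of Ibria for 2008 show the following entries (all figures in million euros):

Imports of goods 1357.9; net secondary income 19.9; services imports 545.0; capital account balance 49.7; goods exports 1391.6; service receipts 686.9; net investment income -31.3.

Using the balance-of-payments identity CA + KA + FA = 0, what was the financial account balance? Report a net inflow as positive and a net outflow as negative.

-213.9

Goods balance = 1391.6 - 1357.9 = 33.7
Services balance = 686.9 - 545.0 = 141.9
Trade balance (goods + services) = 33.7 + 141.9 = 175.6
Net primary income = -31.3
Net secondary income = 19.9
Current account = 175.6 + (-31.3) + 19.9 = 164.2
Financial account = -(164.2 + 49.7) = -213.9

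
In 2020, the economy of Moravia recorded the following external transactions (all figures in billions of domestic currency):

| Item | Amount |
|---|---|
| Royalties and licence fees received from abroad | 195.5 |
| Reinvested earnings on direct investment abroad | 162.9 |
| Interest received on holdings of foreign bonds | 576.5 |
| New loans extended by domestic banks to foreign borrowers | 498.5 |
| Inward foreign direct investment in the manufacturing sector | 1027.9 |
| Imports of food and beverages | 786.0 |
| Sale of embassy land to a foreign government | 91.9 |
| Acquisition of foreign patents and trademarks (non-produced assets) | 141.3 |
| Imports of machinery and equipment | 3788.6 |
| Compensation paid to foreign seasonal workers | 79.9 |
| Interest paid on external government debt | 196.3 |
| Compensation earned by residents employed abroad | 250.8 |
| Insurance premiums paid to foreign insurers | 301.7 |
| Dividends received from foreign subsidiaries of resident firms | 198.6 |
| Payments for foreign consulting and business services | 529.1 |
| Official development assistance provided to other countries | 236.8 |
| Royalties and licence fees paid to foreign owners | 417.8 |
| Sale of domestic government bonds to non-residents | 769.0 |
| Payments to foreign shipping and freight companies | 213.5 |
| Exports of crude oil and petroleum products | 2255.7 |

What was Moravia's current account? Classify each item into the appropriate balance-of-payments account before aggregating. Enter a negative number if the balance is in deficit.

-2909.7

Goods: -3788.6 + 2255.7 - 786.0 = -2318.9
Services: -529.1 - 417.8 - 301.7 - 213.5 + 195.5 = -1266.6
Primary income: 576.5 + 162.9 - 196.3 + 250.8 + 198.6 - 79.9 = 912.6
Secondary income: -236.8
Current account = (-2318.9) + (-1266.6) + 912.6 + (-236.8) = -2909.7
(Excluded from the current account — financial account: new loans extended by domestic banks to foreign borrowers 498.5, inward foreign direct investment in the manufacturing sector 1027.9, sale of domestic government bonds to non-residents 769.0; capital account: sale of embassy land to a foreign government 91.9, acquisition of foreign patents and trademarks (non-produced assets) 141.3.)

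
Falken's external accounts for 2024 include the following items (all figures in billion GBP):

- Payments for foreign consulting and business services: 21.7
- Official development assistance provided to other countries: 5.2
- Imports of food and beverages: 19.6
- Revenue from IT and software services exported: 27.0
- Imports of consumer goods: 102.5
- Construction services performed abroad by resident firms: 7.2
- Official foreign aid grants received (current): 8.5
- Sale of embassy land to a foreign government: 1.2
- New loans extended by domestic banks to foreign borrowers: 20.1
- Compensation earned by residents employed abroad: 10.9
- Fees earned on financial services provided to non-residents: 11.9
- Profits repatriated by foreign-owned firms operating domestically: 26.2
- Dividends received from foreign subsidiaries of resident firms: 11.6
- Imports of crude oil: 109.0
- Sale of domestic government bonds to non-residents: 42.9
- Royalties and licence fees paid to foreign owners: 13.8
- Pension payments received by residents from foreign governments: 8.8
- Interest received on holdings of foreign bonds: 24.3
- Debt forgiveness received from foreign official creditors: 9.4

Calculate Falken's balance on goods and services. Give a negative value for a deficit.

-220.5

Goods: -19.6 - 109.0 - 102.5 = -231.1
Services: 27.0 - 13.8 + 11.9 - 21.7 + 7.2 = 10.6
Trade balance = -231.1 + 10.6 = -220.5
(Excluded from the trade balance — secondary income: official development assistance provided to other countries 5.2, official foreign aid grants received (current) 8.5, pension payments received by residents from foreign governments 8.8; capital account: sale of embassy land to a foreign government 1.2, debt forgiveness received from foreign official creditors 9.4; financial account: new loans extended by domestic banks to foreign borrowers 20.1, sale of domestic government bonds to non-residents 42.9; primary income: compensation earned by residents employed abroad 10.9, profits repatriated by foreign-owned firms operating domestically 26.2, dividends received from foreign subsidiaries of resident firms 11.6, interest received on holdings of foreign bonds 24.3.)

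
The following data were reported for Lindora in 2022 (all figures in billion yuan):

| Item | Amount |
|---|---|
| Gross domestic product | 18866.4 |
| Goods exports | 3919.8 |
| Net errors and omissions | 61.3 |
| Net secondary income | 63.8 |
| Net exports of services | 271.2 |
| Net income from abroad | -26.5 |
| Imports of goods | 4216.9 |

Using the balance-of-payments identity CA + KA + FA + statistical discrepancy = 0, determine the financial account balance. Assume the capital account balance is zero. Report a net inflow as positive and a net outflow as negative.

-72.7

Goods balance = 3919.8 - 4216.9 = -297.1
Services balance = 271.2
Trade balance (goods + services) = -297.1 + 271.2 = -25.9
Net primary income = -26.5
Net secondary income = 63.8
Current account = -25.9 + (-26.5) + 63.8 = 11.4
Financial account = -(11.4 + 61.3) = -72.7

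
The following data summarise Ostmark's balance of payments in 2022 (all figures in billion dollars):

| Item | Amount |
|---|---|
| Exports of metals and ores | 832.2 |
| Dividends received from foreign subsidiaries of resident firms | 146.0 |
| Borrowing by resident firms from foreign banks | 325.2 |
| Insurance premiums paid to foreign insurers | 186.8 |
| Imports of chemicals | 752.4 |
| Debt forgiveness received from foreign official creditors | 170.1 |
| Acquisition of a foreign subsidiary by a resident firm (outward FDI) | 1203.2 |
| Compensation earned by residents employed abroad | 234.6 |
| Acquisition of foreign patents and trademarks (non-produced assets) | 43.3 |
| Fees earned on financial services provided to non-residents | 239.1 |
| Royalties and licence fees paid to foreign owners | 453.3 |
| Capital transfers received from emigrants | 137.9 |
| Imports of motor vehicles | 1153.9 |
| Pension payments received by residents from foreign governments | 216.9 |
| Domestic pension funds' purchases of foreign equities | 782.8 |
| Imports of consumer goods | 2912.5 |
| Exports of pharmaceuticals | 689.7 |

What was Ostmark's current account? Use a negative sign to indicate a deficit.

-3100.4

Goods: 689.7 - 1153.9 + 832.2 - 752.4 - 2912.5 = -3296.9
Services: 239.1 - 186.8 - 453.3 = -401.0
Primary income: 146.0 + 234.6 = 380.6
Secondary income: 216.9
Current account = (-3296.9) + (-401.0) + 380.6 + 216.9 = -3100.4
(Excluded from the current account — financial account: borrowing by resident firms from foreign banks 325.2, acquisition of a foreign subsidiary by a resident firm (outward FDI) 1203.2, domestic pension funds' purchases of foreign equities 782.8; capital account: debt forgiveness received from foreign official creditors 170.1, acquisition of foreign patents and trademarks (non-produced assets) 43.3, capital transfers received from emigrants 137.9.)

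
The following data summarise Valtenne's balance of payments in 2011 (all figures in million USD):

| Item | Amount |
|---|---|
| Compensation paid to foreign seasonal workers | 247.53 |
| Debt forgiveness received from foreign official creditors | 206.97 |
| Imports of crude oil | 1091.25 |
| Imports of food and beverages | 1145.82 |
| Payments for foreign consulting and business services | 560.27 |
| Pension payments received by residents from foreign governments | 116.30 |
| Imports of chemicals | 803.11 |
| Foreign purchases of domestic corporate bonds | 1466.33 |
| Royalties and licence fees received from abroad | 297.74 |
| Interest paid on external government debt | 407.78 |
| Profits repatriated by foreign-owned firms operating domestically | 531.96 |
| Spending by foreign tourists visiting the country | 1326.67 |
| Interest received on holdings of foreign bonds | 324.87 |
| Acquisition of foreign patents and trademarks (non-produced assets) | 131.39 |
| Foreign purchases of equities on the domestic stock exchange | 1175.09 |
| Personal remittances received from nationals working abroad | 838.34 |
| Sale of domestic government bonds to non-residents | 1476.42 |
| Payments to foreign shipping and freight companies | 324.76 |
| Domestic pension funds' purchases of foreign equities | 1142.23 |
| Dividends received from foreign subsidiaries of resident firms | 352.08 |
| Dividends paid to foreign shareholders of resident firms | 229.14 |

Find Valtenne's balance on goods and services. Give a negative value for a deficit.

-2300.80

Goods: -1145.82 - 803.11 - 1091.25 = -3040.18
Services: -560.27 + 297.74 - 324.76 + 1326.67 = 739.38
Trade balance = -3040.18 + 739.38 = -2300.80
(Excluded from the trade balance — primary income: compensation paid to foreign seasonal workers 247.53, interest paid on external government debt 407.78, profits repatriated by foreign-owned firms operating domestically 531.96, interest received on holdings of foreign bonds 324.87, dividends received from foreign subsidiaries of resident firms 352.08, dividends paid to foreign shareholders of resident firms 229.14; capital account: debt forgiveness received from foreign official creditors 206.97, acquisition of foreign patents and trademarks (non-produced assets) 131.39; secondary income: pension payments received by residents from foreign governments 116.30, personal remittances received from nationals working abroad 838.34; financial account: foreign purchases of domestic corporate bonds 1466.33, foreign purchases of equities on the domestic stock exchange 1175.09, sale of domestic government bonds to non-residents 1476.42, domestic pension funds' purchases of foreign equities 1142.23.)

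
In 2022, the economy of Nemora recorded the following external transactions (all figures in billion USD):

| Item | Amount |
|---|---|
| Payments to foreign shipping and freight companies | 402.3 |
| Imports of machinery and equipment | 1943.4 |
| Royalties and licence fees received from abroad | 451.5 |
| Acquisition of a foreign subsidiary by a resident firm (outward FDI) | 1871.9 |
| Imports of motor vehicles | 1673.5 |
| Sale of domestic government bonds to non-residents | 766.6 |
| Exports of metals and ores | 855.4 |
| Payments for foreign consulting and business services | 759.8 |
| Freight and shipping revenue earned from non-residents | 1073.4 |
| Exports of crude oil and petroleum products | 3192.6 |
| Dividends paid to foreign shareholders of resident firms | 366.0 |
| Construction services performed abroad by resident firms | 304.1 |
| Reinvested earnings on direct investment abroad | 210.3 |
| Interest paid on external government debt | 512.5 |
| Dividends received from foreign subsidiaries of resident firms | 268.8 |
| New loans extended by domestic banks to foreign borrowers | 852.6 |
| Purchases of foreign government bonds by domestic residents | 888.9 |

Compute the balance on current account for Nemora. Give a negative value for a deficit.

698.6

Goods: -1943.4 + 855.4 + 3192.6 - 1673.5 = 431.1
Services: 304.1 + 451.5 + 1073.4 - 759.8 - 402.3 = 666.9
Primary income: -366.0 + 268.8 - 512.5 + 210.3 = -399.4
Current account = 431.1 + 666.9 + (-399.4) = 698.6
(Excluded from the current account — financial account: acquisition of a foreign subsidiary by a resident firm (outward FDI) 1871.9, sale of domestic government bonds to non-residents 766.6, new loans extended by domestic banks to foreign borrowers 852.6, purchases of foreign government bonds by domestic residents 888.9.)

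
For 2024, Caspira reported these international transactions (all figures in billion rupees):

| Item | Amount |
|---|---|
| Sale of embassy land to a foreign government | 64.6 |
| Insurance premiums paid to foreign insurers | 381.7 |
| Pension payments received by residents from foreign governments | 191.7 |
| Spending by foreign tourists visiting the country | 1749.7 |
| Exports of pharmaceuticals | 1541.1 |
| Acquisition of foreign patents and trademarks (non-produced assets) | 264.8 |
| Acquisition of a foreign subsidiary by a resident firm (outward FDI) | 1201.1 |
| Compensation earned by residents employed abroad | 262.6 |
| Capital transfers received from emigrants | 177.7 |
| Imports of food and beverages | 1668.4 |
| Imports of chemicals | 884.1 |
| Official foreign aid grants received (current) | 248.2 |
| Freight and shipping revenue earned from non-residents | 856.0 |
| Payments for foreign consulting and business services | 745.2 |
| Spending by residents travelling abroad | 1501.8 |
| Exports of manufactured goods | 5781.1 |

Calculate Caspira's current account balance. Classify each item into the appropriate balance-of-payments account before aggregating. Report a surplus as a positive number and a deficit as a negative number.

Goods: 1541.1 + 5781.1 - 1668.4 - 884.1 = 4769.7
Services: -381.7 + 856.0 + 1749.7 - 1501.8 - 745.2 = -23.0
Primary income: 262.6
Secondary income: 248.2 + 191.7 = 439.9
Current account = 4769.7 + (-23.0) + 262.6 + 439.9 = 5449.2
(Excluded from the current account — capital account: sale of embassy land to a foreign government 64.6, acquisition of foreign patents and trademarks (non-produced assets) 264.8, capital transfers received from emigrants 177.7; financial account: acquisition of a foreign subsidiary by a resident firm (outward FDI) 1201.1.)

5449.2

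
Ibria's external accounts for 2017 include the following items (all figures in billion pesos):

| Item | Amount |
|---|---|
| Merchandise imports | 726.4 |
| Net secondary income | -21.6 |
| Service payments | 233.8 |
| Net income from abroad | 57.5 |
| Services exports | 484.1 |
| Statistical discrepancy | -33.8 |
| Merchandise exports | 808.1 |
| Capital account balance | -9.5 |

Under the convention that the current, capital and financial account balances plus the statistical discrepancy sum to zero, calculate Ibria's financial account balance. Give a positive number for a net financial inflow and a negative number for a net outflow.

Goods balance = 808.1 - 726.4 = 81.7
Services balance = 484.1 - 233.8 = 250.3
Trade balance (goods + services) = 81.7 + 250.3 = 332.0
Net primary income = 57.5
Net secondary income = -21.6
Current account = 332.0 + 57.5 + (-21.6) = 367.9
Financial account = -(367.9 + (-9.5) + (-33.8)) = -324.6

-324.6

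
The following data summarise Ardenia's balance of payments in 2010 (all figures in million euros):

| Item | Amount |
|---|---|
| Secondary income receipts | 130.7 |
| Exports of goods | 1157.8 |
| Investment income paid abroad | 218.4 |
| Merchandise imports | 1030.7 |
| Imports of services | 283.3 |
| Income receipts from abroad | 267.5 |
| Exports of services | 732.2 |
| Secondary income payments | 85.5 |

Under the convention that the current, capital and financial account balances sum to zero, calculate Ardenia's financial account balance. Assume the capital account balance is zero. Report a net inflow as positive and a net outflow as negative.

-670.3

Goods balance = 1157.8 - 1030.7 = 127.1
Services balance = 732.2 - 283.3 = 448.9
Trade balance (goods + services) = 127.1 + 448.9 = 576.0
Net primary income = 267.5 - 218.4 = 49.1
Net secondary income = 130.7 - 85.5 = 45.2
Current account = 576.0 + 49.1 + 45.2 = 670.3
Financial account = -(670.3) = -670.3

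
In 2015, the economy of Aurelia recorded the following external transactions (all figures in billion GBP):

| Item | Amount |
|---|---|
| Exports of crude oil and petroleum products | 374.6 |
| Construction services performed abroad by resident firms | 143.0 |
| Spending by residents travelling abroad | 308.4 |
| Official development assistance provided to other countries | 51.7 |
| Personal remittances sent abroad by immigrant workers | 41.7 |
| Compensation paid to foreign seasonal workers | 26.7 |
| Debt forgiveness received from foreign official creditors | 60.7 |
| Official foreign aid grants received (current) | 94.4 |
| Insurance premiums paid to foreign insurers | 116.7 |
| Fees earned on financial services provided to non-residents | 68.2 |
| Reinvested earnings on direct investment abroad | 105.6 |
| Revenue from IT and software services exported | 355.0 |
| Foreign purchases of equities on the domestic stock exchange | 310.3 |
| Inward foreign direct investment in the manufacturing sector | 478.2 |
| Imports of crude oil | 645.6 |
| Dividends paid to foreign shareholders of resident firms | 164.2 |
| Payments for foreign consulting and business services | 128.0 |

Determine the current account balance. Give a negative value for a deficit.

Goods: -645.6 + 374.6 = -271.0
Services: 68.2 + 355.0 - 116.7 - 308.4 - 128.0 + 143.0 = 13.1
Primary income: -164.2 + 105.6 - 26.7 = -85.3
Secondary income: -41.7 + 94.4 - 51.7 = 1.0
Current account = (-271.0) + 13.1 + (-85.3) + 1.0 = -342.2
(Excluded from the current account — capital account: debt forgiveness received from foreign official creditors 60.7; financial account: foreign purchases of equities on the domestic stock exchange 310.3, inward foreign direct investment in the manufacturing sector 478.2.)

-342.2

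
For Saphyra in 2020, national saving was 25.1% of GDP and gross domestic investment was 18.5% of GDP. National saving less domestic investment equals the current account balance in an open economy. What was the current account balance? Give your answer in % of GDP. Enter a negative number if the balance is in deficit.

6.6

CA = S - I = 25.1 - 18.5 = 6.6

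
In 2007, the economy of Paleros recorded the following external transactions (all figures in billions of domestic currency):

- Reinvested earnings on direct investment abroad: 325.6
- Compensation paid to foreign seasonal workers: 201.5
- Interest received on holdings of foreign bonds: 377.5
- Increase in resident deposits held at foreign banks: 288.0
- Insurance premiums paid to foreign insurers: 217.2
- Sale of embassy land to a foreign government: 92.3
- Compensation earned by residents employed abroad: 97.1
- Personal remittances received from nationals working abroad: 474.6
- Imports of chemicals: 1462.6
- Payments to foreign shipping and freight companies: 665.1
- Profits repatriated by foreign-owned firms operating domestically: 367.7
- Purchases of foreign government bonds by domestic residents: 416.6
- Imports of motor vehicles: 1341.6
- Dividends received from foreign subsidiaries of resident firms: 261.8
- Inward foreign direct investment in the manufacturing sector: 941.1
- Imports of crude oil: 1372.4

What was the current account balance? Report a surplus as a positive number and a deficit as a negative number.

Goods: -1372.4 - 1462.6 - 1341.6 = -4176.6
Services: -217.2 - 665.1 = -882.3
Primary income: 325.6 - 367.7 - 201.5 + 377.5 + 97.1 + 261.8 = 492.8
Secondary income: 474.6
Current account = (-4176.6) + (-882.3) + 492.8 + 474.6 = -4091.5
(Excluded from the current account — financial account: increase in resident deposits held at foreign banks 288.0, purchases of foreign government bonds by domestic residents 416.6, inward foreign direct investment in the manufacturing sector 941.1; capital account: sale of embassy land to a foreign government 92.3.)

-4091.5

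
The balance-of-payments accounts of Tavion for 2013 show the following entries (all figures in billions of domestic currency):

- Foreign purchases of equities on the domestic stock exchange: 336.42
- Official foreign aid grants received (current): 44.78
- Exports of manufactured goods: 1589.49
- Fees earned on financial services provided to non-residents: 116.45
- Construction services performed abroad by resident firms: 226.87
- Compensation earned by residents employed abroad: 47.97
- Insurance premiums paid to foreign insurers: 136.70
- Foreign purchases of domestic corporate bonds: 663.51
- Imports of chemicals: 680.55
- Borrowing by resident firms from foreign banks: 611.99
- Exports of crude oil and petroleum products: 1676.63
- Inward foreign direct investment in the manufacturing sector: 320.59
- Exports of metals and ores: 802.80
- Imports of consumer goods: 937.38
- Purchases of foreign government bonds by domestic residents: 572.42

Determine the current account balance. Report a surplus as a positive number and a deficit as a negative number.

2750.36

Goods: 1676.63 - 680.55 + 1589.49 + 802.80 - 937.38 = 2450.99
Services: 116.45 - 136.70 + 226.87 = 206.62
Primary income: 47.97
Secondary income: 44.78
Current account = 2450.99 + 206.62 + 47.97 + 44.78 = 2750.36
(Excluded from the current account — financial account: foreign purchases of equities on the domestic stock exchange 336.42, foreign purchases of domestic corporate bonds 663.51, borrowing by resident firms from foreign banks 611.99, inward foreign direct investment in the manufacturing sector 320.59, purchases of foreign government bonds by domestic residents 572.42.)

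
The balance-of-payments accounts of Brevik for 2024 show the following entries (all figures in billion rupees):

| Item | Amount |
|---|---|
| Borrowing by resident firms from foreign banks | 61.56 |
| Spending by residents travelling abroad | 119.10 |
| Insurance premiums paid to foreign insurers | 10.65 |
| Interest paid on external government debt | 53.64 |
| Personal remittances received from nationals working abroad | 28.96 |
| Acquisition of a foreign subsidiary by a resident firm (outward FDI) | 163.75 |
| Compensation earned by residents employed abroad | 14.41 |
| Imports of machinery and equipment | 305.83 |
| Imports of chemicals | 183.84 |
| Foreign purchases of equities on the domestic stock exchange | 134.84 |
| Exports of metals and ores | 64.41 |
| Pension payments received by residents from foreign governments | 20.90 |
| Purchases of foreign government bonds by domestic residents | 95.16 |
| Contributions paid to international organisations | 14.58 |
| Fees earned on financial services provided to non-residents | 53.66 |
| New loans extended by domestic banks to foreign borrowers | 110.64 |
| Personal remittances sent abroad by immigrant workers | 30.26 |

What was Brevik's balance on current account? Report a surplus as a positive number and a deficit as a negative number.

Goods: -183.84 - 305.83 + 64.41 = -425.26
Services: -119.10 - 10.65 + 53.66 = -76.09
Primary income: 14.41 - 53.64 = -39.23
Secondary income: 28.96 - 14.58 + 20.90 - 30.26 = 5.02
Current account = (-425.26) + (-76.09) + (-39.23) + 5.02 = -535.56
(Excluded from the current account — financial account: borrowing by resident firms from foreign banks 61.56, acquisition of a foreign subsidiary by a resident firm (outward FDI) 163.75, foreign purchases of equities on the domestic stock exchange 134.84, purchases of foreign government bonds by domestic residents 95.16, new loans extended by domestic banks to foreign borrowers 110.64.)

-535.56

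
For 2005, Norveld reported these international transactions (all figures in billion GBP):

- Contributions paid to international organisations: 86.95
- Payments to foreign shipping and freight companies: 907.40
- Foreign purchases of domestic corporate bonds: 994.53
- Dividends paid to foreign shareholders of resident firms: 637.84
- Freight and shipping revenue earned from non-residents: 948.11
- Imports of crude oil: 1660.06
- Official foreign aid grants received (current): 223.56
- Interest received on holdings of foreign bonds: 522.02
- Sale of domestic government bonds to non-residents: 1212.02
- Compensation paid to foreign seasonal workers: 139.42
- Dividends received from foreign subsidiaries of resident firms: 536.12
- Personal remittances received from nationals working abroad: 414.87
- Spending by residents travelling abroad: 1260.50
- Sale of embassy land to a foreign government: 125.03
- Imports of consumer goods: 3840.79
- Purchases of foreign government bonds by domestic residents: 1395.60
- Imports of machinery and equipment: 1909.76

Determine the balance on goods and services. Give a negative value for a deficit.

Goods: -1660.06 - 3840.79 - 1909.76 = -7410.61
Services: -1260.50 - 907.40 + 948.11 = -1219.79
Trade balance = -7410.61 + (-1219.79) = -8630.40
(Excluded from the trade balance — secondary income: contributions paid to international organisations 86.95, official foreign aid grants received (current) 223.56, personal remittances received from nationals working abroad 414.87; financial account: foreign purchases of domestic corporate bonds 994.53, sale of domestic government bonds to non-residents 1212.02, purchases of foreign government bonds by domestic residents 1395.60; primary income: dividends paid to foreign shareholders of resident firms 637.84, interest received on holdings of foreign bonds 522.02, compensation paid to foreign seasonal workers 139.42, dividends received from foreign subsidiaries of resident firms 536.12; capital account: sale of embassy land to a foreign government 125.03.)

-8630.40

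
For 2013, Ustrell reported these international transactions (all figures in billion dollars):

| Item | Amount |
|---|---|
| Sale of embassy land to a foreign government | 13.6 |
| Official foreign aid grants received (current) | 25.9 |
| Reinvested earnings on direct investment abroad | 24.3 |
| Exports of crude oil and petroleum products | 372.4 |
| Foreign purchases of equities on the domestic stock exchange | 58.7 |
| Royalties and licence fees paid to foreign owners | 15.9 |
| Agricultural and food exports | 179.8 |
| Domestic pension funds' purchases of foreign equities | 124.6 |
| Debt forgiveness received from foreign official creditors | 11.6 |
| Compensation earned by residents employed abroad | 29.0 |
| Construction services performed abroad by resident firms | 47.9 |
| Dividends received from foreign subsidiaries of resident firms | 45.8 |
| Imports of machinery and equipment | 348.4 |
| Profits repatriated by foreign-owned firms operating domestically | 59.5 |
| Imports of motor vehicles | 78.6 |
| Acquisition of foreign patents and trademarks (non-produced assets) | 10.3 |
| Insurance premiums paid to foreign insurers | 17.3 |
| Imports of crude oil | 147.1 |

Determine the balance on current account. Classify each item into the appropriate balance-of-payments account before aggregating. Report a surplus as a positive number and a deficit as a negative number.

58.3

Goods: 179.8 - 147.1 - 348.4 - 78.6 + 372.4 = -21.9
Services: -17.3 - 15.9 + 47.9 = 14.7
Primary income: 24.3 + 45.8 + 29.0 - 59.5 = 39.6
Secondary income: 25.9
Current account = (-21.9) + 14.7 + 39.6 + 25.9 = 58.3
(Excluded from the current account — capital account: sale of embassy land to a foreign government 13.6, debt forgiveness received from foreign official creditors 11.6, acquisition of foreign patents and trademarks (non-produced assets) 10.3; financial account: foreign purchases of equities on the domestic stock exchange 58.7, domestic pension funds' purchases of foreign equities 124.6.)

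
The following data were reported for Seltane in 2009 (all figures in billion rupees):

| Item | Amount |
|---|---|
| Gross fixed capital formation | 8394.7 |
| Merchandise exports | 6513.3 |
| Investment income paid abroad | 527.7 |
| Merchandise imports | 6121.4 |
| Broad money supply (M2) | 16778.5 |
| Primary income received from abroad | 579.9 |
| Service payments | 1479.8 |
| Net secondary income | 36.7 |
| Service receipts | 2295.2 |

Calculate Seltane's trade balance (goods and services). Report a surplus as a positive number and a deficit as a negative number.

1207.3

Goods balance = 6513.3 - 6121.4 = 391.9
Services balance = 2295.2 - 1479.8 = 815.4
Trade balance (goods + services) = 391.9 + 815.4 = 1207.3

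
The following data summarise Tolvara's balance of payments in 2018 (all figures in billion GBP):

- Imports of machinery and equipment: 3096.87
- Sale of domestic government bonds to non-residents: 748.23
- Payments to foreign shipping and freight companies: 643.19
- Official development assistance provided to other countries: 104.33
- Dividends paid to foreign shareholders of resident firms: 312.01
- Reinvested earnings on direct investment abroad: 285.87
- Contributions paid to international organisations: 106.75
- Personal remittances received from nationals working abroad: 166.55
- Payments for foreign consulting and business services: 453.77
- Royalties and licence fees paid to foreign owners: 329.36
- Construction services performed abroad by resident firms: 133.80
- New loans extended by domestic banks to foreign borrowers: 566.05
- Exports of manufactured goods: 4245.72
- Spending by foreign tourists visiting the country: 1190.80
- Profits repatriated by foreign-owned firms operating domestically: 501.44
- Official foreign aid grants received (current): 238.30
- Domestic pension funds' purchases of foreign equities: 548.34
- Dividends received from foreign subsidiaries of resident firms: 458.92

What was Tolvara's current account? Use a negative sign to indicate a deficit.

Goods: 4245.72 - 3096.87 = 1148.85
Services: -643.19 + 133.80 - 329.36 - 453.77 + 1190.80 = -101.72
Primary income: -501.44 - 312.01 + 285.87 + 458.92 = -68.66
Secondary income: 166.55 + 238.30 - 106.75 - 104.33 = 193.77
Current account = 1148.85 + (-101.72) + (-68.66) + 193.77 = 1172.24
(Excluded from the current account — financial account: sale of domestic government bonds to non-residents 748.23, new loans extended by domestic banks to foreign borrowers 566.05, domestic pension funds' purchases of foreign equities 548.34.)

1172.24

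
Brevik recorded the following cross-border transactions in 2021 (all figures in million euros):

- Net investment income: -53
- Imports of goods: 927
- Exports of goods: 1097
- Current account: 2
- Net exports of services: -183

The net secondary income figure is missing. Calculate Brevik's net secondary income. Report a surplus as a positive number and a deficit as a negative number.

Current account = goods balance + services balance + net primary income + net secondary income
Sum of the known components = -66
Net secondary income = CA - (known components) = 2 - (-66) = 68

68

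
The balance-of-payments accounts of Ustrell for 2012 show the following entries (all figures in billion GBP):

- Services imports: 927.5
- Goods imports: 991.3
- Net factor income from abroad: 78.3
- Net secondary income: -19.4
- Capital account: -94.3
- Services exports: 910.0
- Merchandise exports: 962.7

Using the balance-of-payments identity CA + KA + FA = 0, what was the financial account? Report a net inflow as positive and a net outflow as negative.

Goods balance = 962.7 - 991.3 = -28.6
Services balance = 910.0 - 927.5 = -17.5
Trade balance (goods + services) = -28.6 + (-17.5) = -46.1
Net primary income = 78.3
Net secondary income = -19.4
Current account = -46.1 + 78.3 + (-19.4) = 12.8
Financial account = -(12.8 + (-94.3)) = 81.5

81.5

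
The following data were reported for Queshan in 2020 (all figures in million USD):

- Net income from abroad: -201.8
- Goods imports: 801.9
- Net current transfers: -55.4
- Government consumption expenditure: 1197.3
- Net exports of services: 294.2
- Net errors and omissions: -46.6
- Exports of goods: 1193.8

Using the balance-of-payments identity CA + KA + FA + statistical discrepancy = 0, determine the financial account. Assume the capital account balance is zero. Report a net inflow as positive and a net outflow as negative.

Goods balance = 1193.8 - 801.9 = 391.9
Services balance = 294.2
Trade balance (goods + services) = 391.9 + 294.2 = 686.1
Net primary income = -201.8
Net secondary income = -55.4
Current account = 686.1 + (-201.8) + (-55.4) = 428.9
Financial account = -(428.9 + (-46.6)) = -382.3

-382.3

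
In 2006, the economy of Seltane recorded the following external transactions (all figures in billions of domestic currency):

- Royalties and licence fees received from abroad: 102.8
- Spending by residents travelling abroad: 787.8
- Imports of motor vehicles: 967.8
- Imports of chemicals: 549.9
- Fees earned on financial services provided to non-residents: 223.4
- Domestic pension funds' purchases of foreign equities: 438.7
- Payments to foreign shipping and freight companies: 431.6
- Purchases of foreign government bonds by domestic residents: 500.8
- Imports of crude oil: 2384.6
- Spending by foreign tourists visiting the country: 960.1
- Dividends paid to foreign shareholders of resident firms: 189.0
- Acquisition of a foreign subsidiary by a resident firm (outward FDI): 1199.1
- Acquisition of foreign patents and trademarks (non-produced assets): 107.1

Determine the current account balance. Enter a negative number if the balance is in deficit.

Goods: -967.8 - 549.9 - 2384.6 = -3902.3
Services: 102.8 + 223.4 - 787.8 - 431.6 + 960.1 = 66.9
Primary income: -189.0
Current account = (-3902.3) + 66.9 + (-189.0) = -4024.4
(Excluded from the current account — financial account: domestic pension funds' purchases of foreign equities 438.7, purchases of foreign government bonds by domestic residents 500.8, acquisition of a foreign subsidiary by a resident firm (outward FDI) 1199.1; capital account: acquisition of foreign patents and trademarks (non-produced assets) 107.1.)

-4024.4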